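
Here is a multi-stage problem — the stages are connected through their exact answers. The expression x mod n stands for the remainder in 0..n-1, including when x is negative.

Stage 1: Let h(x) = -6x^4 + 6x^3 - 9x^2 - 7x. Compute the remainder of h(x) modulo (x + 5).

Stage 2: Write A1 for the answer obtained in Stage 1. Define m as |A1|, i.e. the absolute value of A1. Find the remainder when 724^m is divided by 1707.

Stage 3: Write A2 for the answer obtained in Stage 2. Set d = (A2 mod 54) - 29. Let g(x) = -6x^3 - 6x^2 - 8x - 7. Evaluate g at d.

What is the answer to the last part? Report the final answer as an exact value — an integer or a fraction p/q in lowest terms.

23161

Stage 1: remainder = value at the root: -6*(-5)^4 + 6*(-5)^3 - 9*(-5)^2 - 7*(-5)^1 = (-3750) + (-750) + (-225) + (35) = -4690; answer -4690
Stage 2: A1 = -4690; m = 4690; squarings mod 1707: 724^1=724, 724^2=127, 724^4=766, 724^8=1255, 724^16=1171, 724^32=520, 724^64=694, 724^128=262, 724^256=364, 724^512=1057, 724^1024=871, 724^2048=733, 724^4096=1291; 724^4690 = 724^2 * 724^16 * 724^64 * 724^512 * 724^4096 = 1579 (mod 1707); answer 1579
Stage 3: A2 = 1579; d = -16; -6*(-16)^3 - 6*(-16)^2 - 8*(-16)^1 - 7 = (24576) + (-1536) + (128) + (-7) = 23161; answer 23161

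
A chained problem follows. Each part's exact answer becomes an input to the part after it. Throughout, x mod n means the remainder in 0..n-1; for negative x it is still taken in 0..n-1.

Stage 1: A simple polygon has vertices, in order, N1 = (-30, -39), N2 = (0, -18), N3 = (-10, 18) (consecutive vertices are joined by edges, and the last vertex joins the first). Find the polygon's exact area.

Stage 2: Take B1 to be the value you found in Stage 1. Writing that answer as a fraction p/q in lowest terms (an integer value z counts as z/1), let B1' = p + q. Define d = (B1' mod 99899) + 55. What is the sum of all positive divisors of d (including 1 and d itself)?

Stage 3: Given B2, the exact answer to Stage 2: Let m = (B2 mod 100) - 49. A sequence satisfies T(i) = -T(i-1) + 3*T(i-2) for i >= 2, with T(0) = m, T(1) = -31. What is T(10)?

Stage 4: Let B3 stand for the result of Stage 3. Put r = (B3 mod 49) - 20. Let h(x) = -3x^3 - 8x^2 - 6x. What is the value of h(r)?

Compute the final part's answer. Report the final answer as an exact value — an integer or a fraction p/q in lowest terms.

Stage 1: cross terms: (-30*-18 - 0*-39)=540, (0*18 - -10*-18)=-180, (-10*-39 - -30*18)=930; twice the area = |1290| = 1290; area = 645; answer 645
Stage 2: B1 = 645; threaded value p + q = 646; d = 701; 701 is prime, so its only divisors are 1 and 701; sigma = 1 + 701 = 702; answer 702
Stage 3: B2 = 702; m = -47; T(2) = -1*(-31) + 3*(-47) = -110; iterating: T(2)=-110, T(3)=17, T(4)=-347, T(5)=398, T(6)=-1439, T(7)=2633, T(8)=-6950, T(9)=14849, T(10)=-35699; answer -35699
Stage 4: B3 = -35699; r = 2; -3*(2)^3 - 8*(2)^2 - 6*(2)^1 = (-24) + (-32) + (-12) = -68; answer -68

-68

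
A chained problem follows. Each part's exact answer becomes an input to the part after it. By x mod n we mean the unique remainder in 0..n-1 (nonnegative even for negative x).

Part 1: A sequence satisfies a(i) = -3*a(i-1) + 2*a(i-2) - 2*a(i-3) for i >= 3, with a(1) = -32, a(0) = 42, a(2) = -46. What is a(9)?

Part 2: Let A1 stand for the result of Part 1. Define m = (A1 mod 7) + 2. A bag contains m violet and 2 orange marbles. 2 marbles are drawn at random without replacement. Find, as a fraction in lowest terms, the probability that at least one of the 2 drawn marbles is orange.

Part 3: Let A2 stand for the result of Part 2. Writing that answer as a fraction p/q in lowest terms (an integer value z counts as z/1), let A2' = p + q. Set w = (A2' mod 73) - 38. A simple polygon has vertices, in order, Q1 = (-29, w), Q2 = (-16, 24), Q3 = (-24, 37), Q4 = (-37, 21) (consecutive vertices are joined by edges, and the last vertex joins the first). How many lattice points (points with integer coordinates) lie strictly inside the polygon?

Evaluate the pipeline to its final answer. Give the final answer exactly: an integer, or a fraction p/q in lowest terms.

122

Part 1: a(3) = -3*(-46) + 2*(-32) - 2*(42) = -10; iterating: a(3)=-10, a(4)=2, a(5)=66, a(6)=-174, a(7)=650, a(8)=-2430, a(9)=8938; answer 8938
Part 2: A1 = 8938; m = 8; total draws C(10,2) = 45; complement C(8,2) = 28; favorable 45 - 28 = 17; P = 17/45; answer 17/45
Part 3: A2 = 17/45; threaded value p + q = 62; w = 24; cross terms: (-29*24 - -16*24)=-312, (-16*37 - -24*24)=-16, (-24*21 - -37*37)=865, (-37*24 - -29*21)=-279; twice the area = |258| = 258; area = 129; boundary points = 13 + 1 + 1 + 1 = 16; strictly interior points = area - boundary/2 + 1 = 122; answer 122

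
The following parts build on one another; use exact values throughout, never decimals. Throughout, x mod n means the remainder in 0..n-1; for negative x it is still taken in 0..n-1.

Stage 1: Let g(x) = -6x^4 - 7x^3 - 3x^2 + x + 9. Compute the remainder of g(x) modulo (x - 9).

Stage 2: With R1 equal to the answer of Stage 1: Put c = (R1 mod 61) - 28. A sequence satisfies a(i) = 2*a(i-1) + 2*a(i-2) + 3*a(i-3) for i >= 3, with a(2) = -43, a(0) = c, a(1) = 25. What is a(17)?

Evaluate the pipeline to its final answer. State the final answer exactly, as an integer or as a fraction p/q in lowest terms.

Stage 1: remainder = value at the root: -6*(9)^4 - 7*(9)^3 - 3*(9)^2 + 1*(9)^1 + 9 = (-39366) + (-5103) + (-243) + (9) + (9) = -44694; answer -44694
Stage 2: R1 = -44694; c = -9; a(3) = 2*(-43) + 2*(25) + 3*(-9) = -63; iterating: a(3)=-63, a(4)=-137, a(5)=-529, a(6)=-1521, a(7)=-4511, a(8)=-13651, a(9)=-40887, a(10)=-122609, a(11)=-367945, a(12)=-1103769, a(13)=-3311255, a(14)=-9933883, a(15)=-29801583, a(16)=-89404697, a(17)=-268214209; answer -268214209

-268214209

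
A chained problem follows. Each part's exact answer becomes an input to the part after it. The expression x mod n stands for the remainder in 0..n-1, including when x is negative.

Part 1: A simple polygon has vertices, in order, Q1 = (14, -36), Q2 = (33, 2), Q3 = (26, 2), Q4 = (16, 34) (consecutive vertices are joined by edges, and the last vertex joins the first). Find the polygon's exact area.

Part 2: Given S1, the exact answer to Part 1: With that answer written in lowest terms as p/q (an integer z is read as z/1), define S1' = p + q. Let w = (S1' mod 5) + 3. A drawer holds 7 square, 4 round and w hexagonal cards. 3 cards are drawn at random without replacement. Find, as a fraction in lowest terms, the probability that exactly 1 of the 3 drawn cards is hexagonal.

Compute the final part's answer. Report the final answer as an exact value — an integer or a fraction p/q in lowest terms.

44/91

Part 1: cross terms: (14*2 - 33*-36)=1216, (33*2 - 26*2)=14, (26*34 - 16*2)=852, (16*-36 - 14*34)=-1052; twice the area = |1030| = 1030; area = 515; answer 515
Part 2: S1 = 515; threaded value p + q = 516; w = 4; total draws C(15,3) = 455; favorable C(4,1)*C(11,2) = 220; P = 44/91; answer 44/91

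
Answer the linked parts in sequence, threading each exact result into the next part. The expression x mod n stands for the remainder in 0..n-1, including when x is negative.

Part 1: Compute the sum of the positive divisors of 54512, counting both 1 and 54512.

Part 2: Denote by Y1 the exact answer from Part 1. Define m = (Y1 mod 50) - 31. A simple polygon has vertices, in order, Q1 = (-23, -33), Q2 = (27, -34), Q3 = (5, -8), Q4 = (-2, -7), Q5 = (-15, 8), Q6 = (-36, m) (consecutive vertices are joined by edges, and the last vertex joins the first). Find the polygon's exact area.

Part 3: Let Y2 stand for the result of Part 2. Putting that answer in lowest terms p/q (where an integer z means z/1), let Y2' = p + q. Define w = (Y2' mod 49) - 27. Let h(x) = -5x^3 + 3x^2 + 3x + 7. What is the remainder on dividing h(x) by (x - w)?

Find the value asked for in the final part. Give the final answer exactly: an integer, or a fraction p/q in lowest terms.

Part 1: 54512 = 2^4 * 3407; sigma = (1 + 2 + 4 + 8 + 16) * (1 + 3407) = 31 * 3408 = 105648; answer 105648
Part 2: Y1 = 105648; m = 17; cross terms: (-23*-34 - 27*-33)=1673, (27*-8 - 5*-34)=-46, (5*-7 - -2*-8)=-51, (-2*8 - -15*-7)=-121, (-15*17 - -36*8)=33, (-36*-33 - -23*17)=1579; twice the area = |3067| = 3067; area = 3067/2; answer 3067/2
Part 3: Y2 = 3067/2; threaded value p + q = 3069; w = 4; remainder = value at the root: -5*(4)^3 + 3*(4)^2 + 3*(4)^1 + 7 = (-320) + (48) + (12) + (7) = -253; answer -253

-253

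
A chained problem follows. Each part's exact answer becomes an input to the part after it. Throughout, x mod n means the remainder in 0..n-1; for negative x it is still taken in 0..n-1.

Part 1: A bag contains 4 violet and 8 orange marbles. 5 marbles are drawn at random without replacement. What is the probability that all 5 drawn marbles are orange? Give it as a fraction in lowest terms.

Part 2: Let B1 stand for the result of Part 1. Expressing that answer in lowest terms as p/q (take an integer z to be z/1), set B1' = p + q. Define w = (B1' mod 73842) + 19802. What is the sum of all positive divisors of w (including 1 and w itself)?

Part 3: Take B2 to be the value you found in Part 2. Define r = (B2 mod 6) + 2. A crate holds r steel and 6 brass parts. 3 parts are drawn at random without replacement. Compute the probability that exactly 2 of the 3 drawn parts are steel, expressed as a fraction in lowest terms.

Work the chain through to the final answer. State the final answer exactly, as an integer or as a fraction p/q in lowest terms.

Part 1: total draws C(12,5) = 792; favorable C(8,5) = 56; P = 7/99; answer 7/99
Part 2: B1 = 7/99; threaded value p + q = 106; w = 19908; 19908 = 2^2 * 3^2 * 7 * 79; sigma = (1 + 2 + 4) * (1 + 3 + 9) * (1 + 7) * (1 + 79) = 7 * 13 * 8 * 80 = 58240; answer 58240
Part 3: B2 = 58240; r = 6; total draws C(12,3) = 220; favorable C(6,2)*C(6,1) = 90; P = 9/22; answer 9/22

9/22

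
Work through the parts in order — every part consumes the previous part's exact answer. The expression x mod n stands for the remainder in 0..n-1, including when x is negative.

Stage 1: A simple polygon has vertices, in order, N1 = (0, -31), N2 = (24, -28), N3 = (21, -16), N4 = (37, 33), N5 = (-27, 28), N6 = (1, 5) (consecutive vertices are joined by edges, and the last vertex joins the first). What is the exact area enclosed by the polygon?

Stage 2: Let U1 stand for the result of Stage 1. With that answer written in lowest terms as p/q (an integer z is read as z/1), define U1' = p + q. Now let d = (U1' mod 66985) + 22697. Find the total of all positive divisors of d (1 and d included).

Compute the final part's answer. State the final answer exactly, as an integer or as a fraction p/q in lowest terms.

Stage 1: cross terms: (0*-28 - 24*-31)=744, (24*-16 - 21*-28)=204, (21*33 - 37*-16)=1285, (37*28 - -27*33)=1927, (-27*5 - 1*28)=-163, (1*-31 - 0*5)=-31; twice the area = |3966| = 3966; area = 1983; answer 1983
Stage 2: U1 = 1983; threaded value p + q = 1984; d = 24681; 24681 = 3 * 19 * 433; sigma = (1 + 3) * (1 + 19) * (1 + 433) = 4 * 20 * 434 = 34720; answer 34720

34720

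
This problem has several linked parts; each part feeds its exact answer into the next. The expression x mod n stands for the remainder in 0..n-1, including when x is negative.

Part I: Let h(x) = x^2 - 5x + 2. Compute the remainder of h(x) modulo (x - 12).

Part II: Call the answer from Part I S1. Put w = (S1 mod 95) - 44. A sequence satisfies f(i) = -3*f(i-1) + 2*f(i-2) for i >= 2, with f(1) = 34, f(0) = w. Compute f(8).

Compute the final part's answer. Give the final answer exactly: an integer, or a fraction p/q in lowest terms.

Part I: remainder = value at the root: 1*(12)^2 - 5*(12)^1 + 2 = (144) + (-60) + (2) = 86; answer 86
Part II: S1 = 86; w = 42; f(2) = -3*(34) + 2*(42) = -18; iterating: f(2)=-18, f(3)=122, f(4)=-402, f(5)=1450, f(6)=-5154, f(7)=18362, f(8)=-65394; answer -65394

-65394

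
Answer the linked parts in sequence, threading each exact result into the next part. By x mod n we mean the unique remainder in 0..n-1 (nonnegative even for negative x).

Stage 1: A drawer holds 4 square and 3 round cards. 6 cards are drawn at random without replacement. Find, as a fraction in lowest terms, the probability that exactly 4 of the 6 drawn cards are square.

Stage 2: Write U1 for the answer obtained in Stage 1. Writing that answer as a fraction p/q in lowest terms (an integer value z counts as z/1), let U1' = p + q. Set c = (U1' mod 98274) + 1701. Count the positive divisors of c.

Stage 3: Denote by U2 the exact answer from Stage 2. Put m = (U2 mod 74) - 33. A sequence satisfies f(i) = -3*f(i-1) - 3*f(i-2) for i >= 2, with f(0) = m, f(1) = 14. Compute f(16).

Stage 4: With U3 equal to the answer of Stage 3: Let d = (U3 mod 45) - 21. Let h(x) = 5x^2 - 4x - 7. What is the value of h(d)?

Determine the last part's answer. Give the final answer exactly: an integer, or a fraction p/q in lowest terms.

761

Stage 1: total draws C(7,6) = 7; favorable C(4,4)*C(3,2) = 3; P = 3/7; answer 3/7
Stage 2: U1 = 3/7; threaded value p + q = 10; c = 1711; 1711 = 29 * 59; number of divisors = (1+1) * (1+1) = 4; answer 4
Stage 3: U2 = 4; m = -29; f(2) = -3*(14) - 3*(-29) = 45; iterating: f(2)=45, f(3)=-177, f(4)=396, f(5)=-657, f(6)=783, f(7)=-378, f(8)=-1215, f(9)=4779, f(10)=-10692, f(11)=17739, f(12)=-21141, f(13)=10206, f(14)=32805, f(15)=-129033, f(16)=288684; answer 288684
Stage 4: U3 = 288684; d = -12; 5*(-12)^2 - 4*(-12)^1 - 7 = (720) + (48) + (-7) = 761; answer 761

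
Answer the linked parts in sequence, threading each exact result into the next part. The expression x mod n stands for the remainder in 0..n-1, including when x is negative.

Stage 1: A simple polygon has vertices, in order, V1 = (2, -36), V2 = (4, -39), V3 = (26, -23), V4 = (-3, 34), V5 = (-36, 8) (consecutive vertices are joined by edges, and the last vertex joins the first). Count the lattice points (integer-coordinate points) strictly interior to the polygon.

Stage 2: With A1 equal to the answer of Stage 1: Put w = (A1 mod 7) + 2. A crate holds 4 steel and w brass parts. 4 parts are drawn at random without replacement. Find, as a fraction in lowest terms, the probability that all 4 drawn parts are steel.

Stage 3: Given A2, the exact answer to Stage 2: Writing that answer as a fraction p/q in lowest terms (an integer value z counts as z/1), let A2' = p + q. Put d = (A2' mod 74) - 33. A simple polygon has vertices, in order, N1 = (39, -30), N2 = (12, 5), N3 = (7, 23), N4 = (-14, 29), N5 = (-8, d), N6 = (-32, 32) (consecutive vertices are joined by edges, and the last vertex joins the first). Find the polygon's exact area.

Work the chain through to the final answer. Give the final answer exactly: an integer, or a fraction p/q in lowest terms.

Stage 1: cross terms: (2*-39 - 4*-36)=66, (4*-23 - 26*-39)=922, (26*34 - -3*-23)=815, (-3*8 - -36*34)=1200, (-36*-36 - 2*8)=1280; twice the area = |4283| = 4283; area = 4283/2; boundary points = 1 + 2 + 1 + 1 + 2 = 7; strictly interior points = area - boundary/2 + 1 = 2139; answer 2139
Stage 2: A1 = 2139; w = 6; total draws C(10,4) = 210; favorable C(4,4) = 1; P = 1/210; answer 1/210
Stage 3: A2 = 1/210; threaded value p + q = 211; d = 30; cross terms: (39*5 - 12*-30)=555, (12*23 - 7*5)=241, (7*29 - -14*23)=525, (-14*30 - -8*29)=-188, (-8*32 - -32*30)=704, (-32*-30 - 39*32)=-288; twice the area = |1549| = 1549; area = 1549/2; answer 1549/2

1549/2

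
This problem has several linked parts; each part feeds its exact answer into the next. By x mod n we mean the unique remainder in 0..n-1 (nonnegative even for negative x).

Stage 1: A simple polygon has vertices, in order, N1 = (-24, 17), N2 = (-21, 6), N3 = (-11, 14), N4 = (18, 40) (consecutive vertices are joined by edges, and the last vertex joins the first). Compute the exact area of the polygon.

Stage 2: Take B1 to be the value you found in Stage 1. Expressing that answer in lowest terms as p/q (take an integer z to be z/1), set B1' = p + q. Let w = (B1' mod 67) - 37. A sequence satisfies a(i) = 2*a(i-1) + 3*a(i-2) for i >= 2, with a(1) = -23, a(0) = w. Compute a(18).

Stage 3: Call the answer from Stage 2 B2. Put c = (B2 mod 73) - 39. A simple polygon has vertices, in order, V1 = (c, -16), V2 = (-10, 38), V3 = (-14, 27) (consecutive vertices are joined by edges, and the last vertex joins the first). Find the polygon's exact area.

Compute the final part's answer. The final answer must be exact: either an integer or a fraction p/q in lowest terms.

359/2

Stage 1: cross terms: (-24*6 - -21*17)=213, (-21*14 - -11*6)=-228, (-11*40 - 18*14)=-692, (18*17 - -24*40)=1266; twice the area = |559| = 559; area = 559/2; answer 559/2
Stage 2: B1 = 559/2; threaded value p + q = 561; w = -12; a(2) = 2*(-23) + 3*(-12) = -82; iterating: a(2)=-82, a(3)=-233, a(4)=-712, a(5)=-2123, a(6)=-6382, a(7)=-19133, a(8)=-57412, a(9)=-172223, a(10)=-516682, a(11)=-1550033, a(12)=-4650112, a(13)=-13950323, a(14)=-41850982, a(15)=-125552933, a(16)=-376658812, a(17)=-1129976423, a(18)=-3389929282; answer -3389929282
Stage 3: B2 = -3389929282; c = 3; cross terms: (3*38 - -10*-16)=-46, (-10*27 - -14*38)=262, (-14*-16 - 3*27)=143; twice the area = |359| = 359; area = 359/2; answer 359/2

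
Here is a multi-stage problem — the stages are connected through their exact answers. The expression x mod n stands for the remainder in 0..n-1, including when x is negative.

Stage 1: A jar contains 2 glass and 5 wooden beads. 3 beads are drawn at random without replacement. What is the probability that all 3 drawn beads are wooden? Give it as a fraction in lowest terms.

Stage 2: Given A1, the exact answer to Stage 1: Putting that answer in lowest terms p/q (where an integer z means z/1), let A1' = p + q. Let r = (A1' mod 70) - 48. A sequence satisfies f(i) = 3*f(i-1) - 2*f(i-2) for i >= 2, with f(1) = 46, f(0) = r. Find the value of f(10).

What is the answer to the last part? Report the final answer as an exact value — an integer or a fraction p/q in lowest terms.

Stage 1: total draws C(7,3) = 35; favorable C(5,3) = 10; P = 2/7; answer 2/7
Stage 2: A1 = 2/7; threaded value p + q = 9; r = -39; f(2) = 3*(46) - 2*(-39) = 216; iterating: f(2)=216, f(3)=556, f(4)=1236, f(5)=2596, f(6)=5316, f(7)=10756, f(8)=21636, f(9)=43396, f(10)=86916; answer 86916

86916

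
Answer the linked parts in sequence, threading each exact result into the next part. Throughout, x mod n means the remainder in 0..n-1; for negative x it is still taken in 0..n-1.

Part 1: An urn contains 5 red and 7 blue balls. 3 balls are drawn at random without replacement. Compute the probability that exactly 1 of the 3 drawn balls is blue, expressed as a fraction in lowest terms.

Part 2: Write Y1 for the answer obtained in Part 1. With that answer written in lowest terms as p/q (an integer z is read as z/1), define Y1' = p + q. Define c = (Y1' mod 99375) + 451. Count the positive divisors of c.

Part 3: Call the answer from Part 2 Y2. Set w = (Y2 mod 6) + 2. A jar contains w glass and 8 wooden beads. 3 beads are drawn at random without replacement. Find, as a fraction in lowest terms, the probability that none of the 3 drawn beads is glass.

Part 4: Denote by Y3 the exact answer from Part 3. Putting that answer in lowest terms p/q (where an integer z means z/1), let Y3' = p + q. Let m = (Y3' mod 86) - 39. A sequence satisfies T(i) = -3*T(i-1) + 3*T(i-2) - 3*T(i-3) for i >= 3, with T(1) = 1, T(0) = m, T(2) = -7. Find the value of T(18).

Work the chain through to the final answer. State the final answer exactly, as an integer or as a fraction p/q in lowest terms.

Part 1: total draws C(12,3) = 220; favorable C(7,1)*C(5,2) = 70; P = 7/22; answer 7/22
Part 2: Y1 = 7/22; threaded value p + q = 29; c = 480; 480 = 2^5 * 3 * 5; number of divisors = (5+1) * (1+1) * (1+1) = 24; answer 24
Part 3: Y2 = 24; w = 2; total draws C(10,3) = 120; favorable C(8,3) = 56; P = 7/15; answer 7/15
Part 4: Y3 = 7/15; threaded value p + q = 22; m = -17; T(3) = -3*(-7) + 3*(1) - 3*(-17) = 75; iterating: T(3)=75, T(4)=-249, T(5)=993, T(6)=-3951, T(7)=15579, T(8)=-61569, T(9)=243297, T(10)=-961335, T(11)=3798603, T(12)=-15009705, T(13)=59308929, T(14)=-234351711, T(15)=926011035, T(16)=-3659015025, T(17)=14458133313, T(18)=-57129478119; answer -57129478119

-57129478119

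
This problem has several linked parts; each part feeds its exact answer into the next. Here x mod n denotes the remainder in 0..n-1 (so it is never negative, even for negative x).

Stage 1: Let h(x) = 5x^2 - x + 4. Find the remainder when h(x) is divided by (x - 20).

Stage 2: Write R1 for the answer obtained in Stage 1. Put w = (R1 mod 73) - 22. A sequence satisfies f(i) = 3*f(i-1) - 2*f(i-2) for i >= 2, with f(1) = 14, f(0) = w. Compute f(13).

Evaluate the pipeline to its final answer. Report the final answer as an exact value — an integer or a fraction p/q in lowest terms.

188384

Stage 1: remainder = value at the root: 5*(20)^2 - 1*(20)^1 + 4 = (2000) + (-20) + (4) = 1984; answer 1984
Stage 2: R1 = 1984; w = -9; f(2) = 3*(14) - 2*(-9) = 60; iterating: f(2)=60, f(3)=152, f(4)=336, f(5)=704, f(6)=1440, f(7)=2912, f(8)=5856, f(9)=11744, f(10)=23520, f(11)=47072, f(12)=94176, f(13)=188384; answer 188384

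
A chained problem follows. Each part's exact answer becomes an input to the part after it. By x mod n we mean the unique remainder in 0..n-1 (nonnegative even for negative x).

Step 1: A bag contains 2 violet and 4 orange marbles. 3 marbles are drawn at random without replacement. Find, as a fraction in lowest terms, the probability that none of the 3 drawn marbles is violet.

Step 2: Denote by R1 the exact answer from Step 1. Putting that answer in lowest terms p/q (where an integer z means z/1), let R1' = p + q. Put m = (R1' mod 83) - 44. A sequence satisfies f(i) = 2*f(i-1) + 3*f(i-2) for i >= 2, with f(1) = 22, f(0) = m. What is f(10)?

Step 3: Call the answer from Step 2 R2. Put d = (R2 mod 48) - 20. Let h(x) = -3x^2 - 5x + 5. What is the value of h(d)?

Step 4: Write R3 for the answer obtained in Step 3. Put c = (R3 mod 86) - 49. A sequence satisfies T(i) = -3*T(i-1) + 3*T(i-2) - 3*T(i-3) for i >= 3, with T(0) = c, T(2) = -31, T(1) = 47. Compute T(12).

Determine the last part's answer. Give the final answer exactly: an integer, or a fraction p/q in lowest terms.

-59947938

Step 1: total draws C(6,3) = 20; favorable C(4,3) = 4; P = 1/5; answer 1/5
Step 2: R1 = 1/5; threaded value p + q = 6; m = -38; f(2) = 2*(22) + 3*(-38) = -70; iterating: f(2)=-70, f(3)=-74, f(4)=-358, f(5)=-938, f(6)=-2950, f(7)=-8714, f(8)=-26278, f(9)=-78698, f(10)=-236230; answer -236230
Step 3: R2 = -236230; d = 6; -3*(6)^2 - 5*(6)^1 + 5 = (-108) + (-30) + (5) = -133; answer -133
Step 4: R3 = -133; c = -10; T(3) = -3*(-31) + 3*(47) - 3*(-10) = 264; iterating: T(3)=264, T(4)=-1026, T(5)=3963, T(6)=-15759, T(7)=62244, T(8)=-245898, T(9)=971703, T(10)=-3839535, T(11)=15171408, T(12)=-59947938; answer -59947938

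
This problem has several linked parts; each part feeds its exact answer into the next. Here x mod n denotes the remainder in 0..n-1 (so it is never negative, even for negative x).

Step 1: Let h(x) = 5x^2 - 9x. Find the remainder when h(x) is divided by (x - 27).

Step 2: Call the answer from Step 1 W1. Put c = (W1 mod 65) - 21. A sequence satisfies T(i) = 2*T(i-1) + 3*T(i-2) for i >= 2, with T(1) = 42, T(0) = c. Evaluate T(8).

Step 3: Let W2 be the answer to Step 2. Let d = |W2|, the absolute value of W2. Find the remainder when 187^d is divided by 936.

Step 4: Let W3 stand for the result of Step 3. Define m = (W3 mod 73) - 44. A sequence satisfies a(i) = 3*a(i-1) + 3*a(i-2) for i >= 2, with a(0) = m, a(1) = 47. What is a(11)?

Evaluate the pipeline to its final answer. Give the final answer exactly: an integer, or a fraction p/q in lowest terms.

9398025

Step 1: remainder = value at the root: 5*(27)^2 - 9*(27)^1 = (3645) + (-243) = 3402; answer 3402
Step 2: W1 = 3402; c = 1; T(2) = 2*(42) + 3*(1) = 87; iterating: T(2)=87, T(3)=300, T(4)=861, T(5)=2622, T(6)=7827, T(7)=23520, T(8)=70521; answer 70521
Step 3: W2 = 70521; d = 70521; squarings mod 936: 187^1=187, 187^2=337, 187^4=313, 187^8=625, 187^16=313, 187^32=625, 187^64=313, 187^128=625, 187^256=313, 187^512=625, 187^1024=313, 187^2048=625, 187^4096=313, 187^8192=625, 187^16384=313, 187^32768=625, 187^65536=313; 187^70521 = 187^1 * 187^8 * 187^16 * 187^32 * 187^64 * 187^256 * 187^512 * 187^4096 * 187^65536 = 811 (mod 936); answer 811
Step 4: W3 = 811; m = -36; a(2) = 3*(47) + 3*(-36) = 33; iterating: a(2)=33, a(3)=240, a(4)=819, a(5)=3177, a(6)=11988, a(7)=45495, a(8)=172449, a(9)=653832, a(10)=2478843, a(11)=9398025; answer 9398025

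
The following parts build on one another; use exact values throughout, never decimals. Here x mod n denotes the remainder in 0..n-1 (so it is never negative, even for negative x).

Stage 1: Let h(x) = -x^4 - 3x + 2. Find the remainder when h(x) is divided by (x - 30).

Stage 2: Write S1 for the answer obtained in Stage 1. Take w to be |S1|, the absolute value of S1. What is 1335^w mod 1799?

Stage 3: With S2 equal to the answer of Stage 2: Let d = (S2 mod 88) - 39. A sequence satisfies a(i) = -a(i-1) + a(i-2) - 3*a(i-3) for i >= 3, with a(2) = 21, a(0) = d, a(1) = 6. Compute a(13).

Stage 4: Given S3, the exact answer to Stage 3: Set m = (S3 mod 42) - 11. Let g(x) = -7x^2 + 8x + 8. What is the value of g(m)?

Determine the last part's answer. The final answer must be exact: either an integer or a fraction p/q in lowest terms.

Stage 1: remainder = value at the root: -1*(30)^4 - 3*(30)^1 + 2 = (-810000) + (-90) + (2) = -810088; answer -810088
Stage 2: S1 = -810088; w = 810088; squarings mod 1799: 1335^1=1335, 1335^2=1215, 1335^4=1045, 1335^8=32, 1335^16=1024, 1335^32=1558, 1335^64=513, 1335^128=515, 1335^256=772, 1335^512=515, 1335^1024=772, 1335^2048=515, 1335^4096=772, 1335^8192=515, 1335^16384=772, 1335^32768=515, 1335^65536=772, 1335^131072=515, 1335^262144=772, 1335^524288=515; 1335^810088 = 1335^8 * 1335^32 * 1335^64 * 1335^1024 * 1335^2048 * 1335^4096 * 1335^16384 * 1335^262144 * 1335^524288 = 2 (mod 1799); answer 2
Stage 3: S2 = 2; d = -37; a(3) = -1*(21) + 1*(6) - 3*(-37) = 96; iterating: a(3)=96, a(4)=-93, a(5)=126, a(6)=-507, a(7)=912, a(8)=-1797, a(9)=4230, a(10)=-8763, a(11)=18384, a(12)=-39837, a(13)=84510; answer 84510
Stage 4: S3 = 84510; m = -5; -7*(-5)^2 + 8*(-5)^1 + 8 = (-175) + (-40) + (8) = -207; answer -207

-207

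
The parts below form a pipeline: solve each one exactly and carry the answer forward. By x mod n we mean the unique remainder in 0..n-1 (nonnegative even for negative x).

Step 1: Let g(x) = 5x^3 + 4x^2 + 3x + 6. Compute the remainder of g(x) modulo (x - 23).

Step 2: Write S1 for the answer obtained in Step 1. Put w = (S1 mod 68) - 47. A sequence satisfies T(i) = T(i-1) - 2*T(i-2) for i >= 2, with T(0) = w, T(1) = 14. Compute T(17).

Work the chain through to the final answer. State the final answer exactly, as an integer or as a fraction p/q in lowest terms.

1748

Step 1: remainder = value at the root: 5*(23)^3 + 4*(23)^2 + 3*(23)^1 + 6 = (60835) + (2116) + (69) + (6) = 63026; answer 63026
Step 2: S1 = 63026; w = 11; T(2) = 1*(14) - 2*(11) = -8; iterating: T(2)=-8, T(3)=-36, T(4)=-20, T(5)=52, T(6)=92, T(7)=-12, T(8)=-196, T(9)=-172, T(10)=220, T(11)=564, T(12)=124, T(13)=-1004, T(14)=-1252, T(15)=756, T(16)=3260, T(17)=1748; answer 1748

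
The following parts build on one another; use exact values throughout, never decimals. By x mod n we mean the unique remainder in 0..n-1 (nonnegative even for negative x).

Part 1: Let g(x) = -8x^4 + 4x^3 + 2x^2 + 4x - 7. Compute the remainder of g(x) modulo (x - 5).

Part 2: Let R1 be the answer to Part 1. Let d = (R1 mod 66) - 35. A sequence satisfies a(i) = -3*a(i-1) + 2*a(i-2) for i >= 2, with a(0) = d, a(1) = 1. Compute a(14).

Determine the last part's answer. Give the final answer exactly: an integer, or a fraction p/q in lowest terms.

102327761

Part 1: remainder = value at the root: -8*(5)^4 + 4*(5)^3 + 2*(5)^2 + 4*(5)^1 - 7 = (-5000) + (500) + (50) + (20) + (-7) = -4437; answer -4437
Part 2: R1 = -4437; d = 16; a(2) = -3*(1) + 2*(16) = 29; iterating: a(2)=29, a(3)=-85, a(4)=313, a(5)=-1109, a(6)=3953, a(7)=-14077, a(8)=50137, a(9)=-178565, a(10)=635969, a(11)=-2265037, a(12)=8067049, a(13)=-28731221, a(14)=102327761; answer 102327761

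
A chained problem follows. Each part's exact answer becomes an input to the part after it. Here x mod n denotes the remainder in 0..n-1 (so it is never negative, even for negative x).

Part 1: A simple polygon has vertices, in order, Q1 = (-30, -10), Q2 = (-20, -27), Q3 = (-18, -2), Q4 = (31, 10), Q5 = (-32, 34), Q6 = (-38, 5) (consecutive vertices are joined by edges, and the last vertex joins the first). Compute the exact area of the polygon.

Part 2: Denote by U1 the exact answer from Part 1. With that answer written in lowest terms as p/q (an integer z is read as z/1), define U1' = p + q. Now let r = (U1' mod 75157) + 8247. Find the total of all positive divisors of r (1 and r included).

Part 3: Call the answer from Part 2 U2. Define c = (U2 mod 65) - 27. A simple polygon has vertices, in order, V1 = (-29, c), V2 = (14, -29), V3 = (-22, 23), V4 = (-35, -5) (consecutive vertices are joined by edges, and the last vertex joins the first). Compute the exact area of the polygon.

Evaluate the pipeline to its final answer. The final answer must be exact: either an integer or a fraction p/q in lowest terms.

Part 1: cross terms: (-30*-27 - -20*-10)=610, (-20*-2 - -18*-27)=-446, (-18*10 - 31*-2)=-118, (31*34 - -32*10)=1374, (-32*5 - -38*34)=1132, (-38*-10 - -30*5)=530; twice the area = |3082| = 3082; area = 1541; answer 1541
Part 2: U1 = 1541; threaded value p + q = 1542; r = 9789; 9789 = 3 * 13 * 251; sigma = (1 + 3) * (1 + 13) * (1 + 251) = 4 * 14 * 252 = 14112; answer 14112
Part 3: U2 = 14112; c = -20; cross terms: (-29*-29 - 14*-20)=1121, (14*23 - -22*-29)=-316, (-22*-5 - -35*23)=915, (-35*-20 - -29*-5)=555; twice the area = |2275| = 2275; area = 2275/2; answer 2275/2

2275/2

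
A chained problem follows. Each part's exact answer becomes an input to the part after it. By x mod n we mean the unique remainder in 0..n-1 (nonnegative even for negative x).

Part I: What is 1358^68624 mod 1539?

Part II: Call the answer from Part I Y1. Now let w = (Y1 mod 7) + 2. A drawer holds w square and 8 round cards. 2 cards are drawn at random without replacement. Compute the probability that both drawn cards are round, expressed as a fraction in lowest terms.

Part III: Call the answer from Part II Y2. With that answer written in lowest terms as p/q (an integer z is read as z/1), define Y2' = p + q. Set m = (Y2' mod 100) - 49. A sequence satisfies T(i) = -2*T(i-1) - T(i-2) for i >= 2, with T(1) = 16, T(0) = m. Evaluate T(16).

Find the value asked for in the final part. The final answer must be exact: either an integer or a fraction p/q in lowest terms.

Part I: squarings mod 1539: 1358^1=1358, 1358^2=442, 1358^4=1450, 1358^8=226, 1358^16=289, 1358^32=415, 1358^64=1396, 1358^128=442, 1358^256=1450, 1358^512=226, 1358^1024=289, 1358^2048=415, 1358^4096=1396, 1358^8192=442, 1358^16384=1450, 1358^32768=226, 1358^65536=289; 1358^68624 = 1358^16 * 1358^1024 * 1358^2048 * 1358^65536 = 226 (mod 1539); answer 226
Part II: Y1 = 226; w = 4; total draws C(12,2) = 66; favorable C(8,2) = 28; P = 14/33; answer 14/33
Part III: Y2 = 14/33; threaded value p + q = 47; m = -2; T(2) = -2*(16) - 1*(-2) = -30; iterating: T(2)=-30, T(3)=44, T(4)=-58, T(5)=72, T(6)=-86, T(7)=100, T(8)=-114, T(9)=128, T(10)=-142, T(11)=156, T(12)=-170, T(13)=184, T(14)=-198, T(15)=212, T(16)=-226; answer -226

-226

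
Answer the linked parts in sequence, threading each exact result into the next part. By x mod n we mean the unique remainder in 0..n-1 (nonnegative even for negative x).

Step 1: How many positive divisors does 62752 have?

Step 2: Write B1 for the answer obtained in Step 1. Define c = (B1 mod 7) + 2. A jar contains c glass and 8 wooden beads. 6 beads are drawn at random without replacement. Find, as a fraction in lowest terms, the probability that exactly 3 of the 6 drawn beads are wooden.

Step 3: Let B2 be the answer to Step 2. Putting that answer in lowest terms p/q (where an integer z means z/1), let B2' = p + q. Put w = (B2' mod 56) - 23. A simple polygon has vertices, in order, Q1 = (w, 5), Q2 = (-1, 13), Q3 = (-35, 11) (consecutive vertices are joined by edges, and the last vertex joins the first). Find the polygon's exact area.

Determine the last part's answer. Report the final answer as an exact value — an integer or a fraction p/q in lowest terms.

Step 1: 62752 = 2^5 * 37 * 53; number of divisors = (5+1) * (1+1) * (1+1) = 24; answer 24
Step 2: B1 = 24; c = 5; total draws C(13,6) = 1716; favorable C(8,3)*C(5,3) = 560; P = 140/429; answer 140/429
Step 3: B2 = 140/429; threaded value p + q = 569; w = -14; cross terms: (-14*13 - -1*5)=-177, (-1*11 - -35*13)=444, (-35*5 - -14*11)=-21; twice the area = |246| = 246; area = 123; answer 123

123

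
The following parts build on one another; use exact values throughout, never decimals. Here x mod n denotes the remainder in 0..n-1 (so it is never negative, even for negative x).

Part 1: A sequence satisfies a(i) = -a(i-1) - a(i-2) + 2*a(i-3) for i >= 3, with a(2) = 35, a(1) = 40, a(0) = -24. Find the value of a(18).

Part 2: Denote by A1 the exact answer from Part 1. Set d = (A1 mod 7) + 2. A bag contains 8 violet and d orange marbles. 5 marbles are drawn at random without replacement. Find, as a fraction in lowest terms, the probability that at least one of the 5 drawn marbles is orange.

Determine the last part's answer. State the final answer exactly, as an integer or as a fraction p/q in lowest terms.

Part 1: a(3) = -1*(35) - 1*(40) + 2*(-24) = -123; iterating: a(3)=-123, a(4)=168, a(5)=25, a(6)=-439, a(7)=750, a(8)=-261, a(9)=-1367, a(10)=3128, a(11)=-2283, a(12)=-3579, a(13)=12118, a(14)=-13105, a(15)=-6171, a(16)=43512, a(17)=-63551, a(18)=7697; answer 7697
Part 2: A1 = 7697; d = 6; total draws C(14,5) = 2002; complement C(8,5) = 56; favorable 2002 - 56 = 1946; P = 139/143; answer 139/143

139/143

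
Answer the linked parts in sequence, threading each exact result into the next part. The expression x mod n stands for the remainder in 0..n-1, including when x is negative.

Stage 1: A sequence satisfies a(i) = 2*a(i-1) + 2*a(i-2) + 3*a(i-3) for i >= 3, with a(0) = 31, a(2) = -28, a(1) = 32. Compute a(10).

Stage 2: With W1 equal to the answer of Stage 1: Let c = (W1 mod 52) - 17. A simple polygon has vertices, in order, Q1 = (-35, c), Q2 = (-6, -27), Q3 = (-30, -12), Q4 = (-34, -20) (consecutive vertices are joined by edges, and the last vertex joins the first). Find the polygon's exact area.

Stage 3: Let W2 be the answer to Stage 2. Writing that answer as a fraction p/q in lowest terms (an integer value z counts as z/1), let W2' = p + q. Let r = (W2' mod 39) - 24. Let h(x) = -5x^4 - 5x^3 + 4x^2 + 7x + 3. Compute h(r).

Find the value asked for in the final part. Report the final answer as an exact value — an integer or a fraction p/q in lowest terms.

Stage 1: a(3) = 2*(-28) + 2*(32) + 3*(31) = 101; iterating: a(3)=101, a(4)=242, a(5)=602, a(6)=1991, a(7)=5912, a(8)=17612, a(9)=53021, a(10)=159002; answer 159002
Stage 2: W1 = 159002; c = 21; cross terms: (-35*-27 - -6*21)=1071, (-6*-12 - -30*-27)=-738, (-30*-20 - -34*-12)=192, (-34*21 - -35*-20)=-1414; twice the area = |-889| = 889; area = 889/2; answer 889/2
Stage 3: W2 = 889/2; threaded value p + q = 891; r = 9; -5*(9)^4 - 5*(9)^3 + 4*(9)^2 + 7*(9)^1 + 3 = (-32805) + (-3645) + (324) + (63) + (3) = -36060; answer -36060

-36060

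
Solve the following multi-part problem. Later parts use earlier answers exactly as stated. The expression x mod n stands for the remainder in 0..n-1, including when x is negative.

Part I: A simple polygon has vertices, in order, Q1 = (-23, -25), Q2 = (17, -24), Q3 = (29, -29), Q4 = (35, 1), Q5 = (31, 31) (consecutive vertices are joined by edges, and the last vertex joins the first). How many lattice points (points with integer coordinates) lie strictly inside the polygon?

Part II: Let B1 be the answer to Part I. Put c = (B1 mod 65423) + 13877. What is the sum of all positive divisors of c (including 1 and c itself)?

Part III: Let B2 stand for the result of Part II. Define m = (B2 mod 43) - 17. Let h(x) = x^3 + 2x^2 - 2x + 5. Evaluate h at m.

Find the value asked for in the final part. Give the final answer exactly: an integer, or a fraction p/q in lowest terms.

Part I: cross terms: (-23*-24 - 17*-25)=977, (17*-29 - 29*-24)=203, (29*1 - 35*-29)=1044, (35*31 - 31*1)=1054, (31*-25 - -23*31)=-62; twice the area = |3216| = 3216; area = 1608; boundary points = 1 + 1 + 6 + 2 + 2 = 12; strictly interior points = area - boundary/2 + 1 = 1603; answer 1603
Part II: B1 = 1603; c = 15480; 15480 = 2^3 * 3^2 * 5 * 43; sigma = (1 + 2 + 4 + 8) * (1 + 3 + 9) * (1 + 5) * (1 + 43) = 15 * 13 * 6 * 44 = 51480; answer 51480
Part III: B2 = 51480; m = -8; 1*(-8)^3 + 2*(-8)^2 - 2*(-8)^1 + 5 = (-512) + (128) + (16) + (5) = -363; answer -363

-363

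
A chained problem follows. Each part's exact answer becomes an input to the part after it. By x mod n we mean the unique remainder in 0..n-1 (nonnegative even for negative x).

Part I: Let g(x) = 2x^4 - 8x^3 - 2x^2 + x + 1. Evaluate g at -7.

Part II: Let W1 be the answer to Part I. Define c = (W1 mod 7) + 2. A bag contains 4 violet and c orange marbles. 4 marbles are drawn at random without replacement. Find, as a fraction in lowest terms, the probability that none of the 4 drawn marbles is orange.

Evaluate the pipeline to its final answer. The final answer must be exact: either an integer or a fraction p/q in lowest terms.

Part I: 2*(-7)^4 - 8*(-7)^3 - 2*(-7)^2 + 1*(-7)^1 + 1 = (4802) + (2744) + (-98) + (-7) + (1) = 7442; answer 7442
Part II: W1 = 7442; c = 3; total draws C(7,4) = 35; favorable C(4,4) = 1; P = 1/35; answer 1/35

1/35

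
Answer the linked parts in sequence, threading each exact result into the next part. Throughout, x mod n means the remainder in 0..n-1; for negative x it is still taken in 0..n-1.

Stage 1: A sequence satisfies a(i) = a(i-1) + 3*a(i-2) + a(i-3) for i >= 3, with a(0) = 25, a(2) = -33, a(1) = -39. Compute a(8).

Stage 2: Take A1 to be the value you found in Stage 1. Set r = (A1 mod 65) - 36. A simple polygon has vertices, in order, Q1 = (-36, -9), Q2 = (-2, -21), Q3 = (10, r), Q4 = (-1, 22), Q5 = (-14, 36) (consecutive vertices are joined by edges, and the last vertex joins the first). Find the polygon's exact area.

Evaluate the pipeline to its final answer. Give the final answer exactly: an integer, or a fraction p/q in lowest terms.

Stage 1: a(3) = 1*(-33) + 3*(-39) + 1*(25) = -125; iterating: a(3)=-125, a(4)=-263, a(5)=-671, a(6)=-1585, a(7)=-3861, a(8)=-9287; answer -9287
Stage 2: A1 = -9287; r = -28; cross terms: (-36*-21 - -2*-9)=738, (-2*-28 - 10*-21)=266, (10*22 - -1*-28)=192, (-1*36 - -14*22)=272, (-14*-9 - -36*36)=1422; twice the area = |2890| = 2890; area = 1445; answer 1445

1445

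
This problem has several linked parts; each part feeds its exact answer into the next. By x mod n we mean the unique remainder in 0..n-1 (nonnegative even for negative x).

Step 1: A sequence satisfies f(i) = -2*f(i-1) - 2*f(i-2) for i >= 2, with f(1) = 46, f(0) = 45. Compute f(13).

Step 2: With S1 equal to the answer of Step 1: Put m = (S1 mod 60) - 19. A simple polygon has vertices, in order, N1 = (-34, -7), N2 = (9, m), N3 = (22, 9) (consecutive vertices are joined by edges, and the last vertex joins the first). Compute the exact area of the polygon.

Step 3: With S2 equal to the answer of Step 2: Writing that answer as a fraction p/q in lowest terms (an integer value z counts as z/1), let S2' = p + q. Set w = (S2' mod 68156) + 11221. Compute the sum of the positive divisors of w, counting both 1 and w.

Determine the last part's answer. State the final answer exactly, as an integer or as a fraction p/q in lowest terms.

Step 1: f(2) = -2*(46) - 2*(45) = -182; iterating: f(2)=-182, f(3)=272, f(4)=-180, f(5)=-184, f(6)=728, f(7)=-1088, f(8)=720, f(9)=736, f(10)=-2912, f(11)=4352, f(12)=-2880, f(13)=-2944; answer -2944
Step 2: S1 = -2944; m = 37; cross terms: (-34*37 - 9*-7)=-1195, (9*9 - 22*37)=-733, (22*-7 - -34*9)=152; twice the area = |-1776| = 1776; area = 888; answer 888
Step 3: S2 = 888; threaded value p + q = 889; w = 12110; 12110 = 2 * 5 * 7 * 173; sigma = (1 + 2) * (1 + 5) * (1 + 7) * (1 + 173) = 3 * 6 * 8 * 174 = 25056; answer 25056

25056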